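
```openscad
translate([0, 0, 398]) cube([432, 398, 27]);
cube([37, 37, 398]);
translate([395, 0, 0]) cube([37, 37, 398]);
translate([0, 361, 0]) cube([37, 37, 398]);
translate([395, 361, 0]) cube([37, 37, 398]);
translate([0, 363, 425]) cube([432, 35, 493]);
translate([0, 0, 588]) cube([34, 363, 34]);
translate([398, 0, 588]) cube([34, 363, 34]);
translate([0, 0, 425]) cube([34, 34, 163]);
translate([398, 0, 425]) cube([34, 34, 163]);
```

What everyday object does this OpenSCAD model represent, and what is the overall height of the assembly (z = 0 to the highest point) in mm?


A chair. The overall height is 918 mm.

A slab on four corner posts with a tall panel at the back — a chair. The seat slab sits at z = 398 with thickness 27, and the 493 mm backrest starts at the seat top, so the overall height is 398 + 27 + 493 = 918 mm.


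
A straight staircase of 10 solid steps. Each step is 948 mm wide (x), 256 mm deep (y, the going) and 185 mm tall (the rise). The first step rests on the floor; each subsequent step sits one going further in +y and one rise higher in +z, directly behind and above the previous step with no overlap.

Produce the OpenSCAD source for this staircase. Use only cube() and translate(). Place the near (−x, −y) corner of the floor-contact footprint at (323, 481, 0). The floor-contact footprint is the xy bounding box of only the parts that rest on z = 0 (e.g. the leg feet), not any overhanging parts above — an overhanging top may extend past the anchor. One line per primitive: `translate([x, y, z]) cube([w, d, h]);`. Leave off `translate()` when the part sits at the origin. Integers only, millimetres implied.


translate([323, 481, 0]) cube([948, 256, 185]);
translate([323, 737, 185]) cube([948, 256, 185]);
translate([323, 993, 370]) cube([948, 256, 185]);
translate([323, 1249, 555]) cube([948, 256, 185]);
translate([323, 1505, 740]) cube([948, 256, 185]);
translate([323, 1761, 925]) cube([948, 256, 185]);
translate([323, 2017, 1110]) cube([948, 256, 185]);
translate([323, 2273, 1295]) cube([948, 256, 185]);
translate([323, 2529, 1480]) cube([948, 256, 185]);
translate([323, 2785, 1665]) cube([948, 256, 185]);


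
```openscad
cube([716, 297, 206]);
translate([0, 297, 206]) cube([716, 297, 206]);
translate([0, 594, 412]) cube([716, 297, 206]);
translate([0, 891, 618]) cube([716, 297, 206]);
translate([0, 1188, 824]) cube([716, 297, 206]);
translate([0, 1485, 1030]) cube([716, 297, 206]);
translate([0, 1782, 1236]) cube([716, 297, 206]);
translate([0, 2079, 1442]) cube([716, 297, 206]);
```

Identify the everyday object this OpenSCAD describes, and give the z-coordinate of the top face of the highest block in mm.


A staircase. The total rise is 1648 mm.

8 identical blocks, each offset up and back from the previous — a staircase. Each step is 206 mm tall and there are 8 of them, so the total rise is 8 × 206 = 1648 mm.


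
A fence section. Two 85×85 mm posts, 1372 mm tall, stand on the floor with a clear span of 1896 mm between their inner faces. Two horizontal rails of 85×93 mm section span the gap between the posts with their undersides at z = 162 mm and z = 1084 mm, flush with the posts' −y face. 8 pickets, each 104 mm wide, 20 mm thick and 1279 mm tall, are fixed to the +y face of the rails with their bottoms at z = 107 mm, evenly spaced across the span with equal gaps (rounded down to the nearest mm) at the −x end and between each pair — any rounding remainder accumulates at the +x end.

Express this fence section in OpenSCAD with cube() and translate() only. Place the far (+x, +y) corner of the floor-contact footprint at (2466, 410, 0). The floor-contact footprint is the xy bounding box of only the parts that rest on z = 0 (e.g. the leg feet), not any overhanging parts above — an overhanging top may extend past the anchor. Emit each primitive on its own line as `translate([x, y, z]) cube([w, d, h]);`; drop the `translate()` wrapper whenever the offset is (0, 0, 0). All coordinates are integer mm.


translate([400, 325, 0]) cube([85, 85, 1372]);
translate([2381, 325, 0]) cube([85, 85, 1372]);
translate([485, 325, 162]) cube([1896, 85, 93]);
translate([485, 325, 1084]) cube([1896, 85, 93]);
translate([603, 410, 107]) cube([104, 20, 1279]);
translate([825, 410, 107]) cube([104, 20, 1279]);
translate([1047, 410, 107]) cube([104, 20, 1279]);
translate([1269, 410, 107]) cube([104, 20, 1279]);
translate([1491, 410, 107]) cube([104, 20, 1279]);
translate([1713, 410, 107]) cube([104, 20, 1279]);
translate([1935, 410, 107]) cube([104, 20, 1279]);
translate([2157, 410, 107]) cube([104, 20, 1279]);


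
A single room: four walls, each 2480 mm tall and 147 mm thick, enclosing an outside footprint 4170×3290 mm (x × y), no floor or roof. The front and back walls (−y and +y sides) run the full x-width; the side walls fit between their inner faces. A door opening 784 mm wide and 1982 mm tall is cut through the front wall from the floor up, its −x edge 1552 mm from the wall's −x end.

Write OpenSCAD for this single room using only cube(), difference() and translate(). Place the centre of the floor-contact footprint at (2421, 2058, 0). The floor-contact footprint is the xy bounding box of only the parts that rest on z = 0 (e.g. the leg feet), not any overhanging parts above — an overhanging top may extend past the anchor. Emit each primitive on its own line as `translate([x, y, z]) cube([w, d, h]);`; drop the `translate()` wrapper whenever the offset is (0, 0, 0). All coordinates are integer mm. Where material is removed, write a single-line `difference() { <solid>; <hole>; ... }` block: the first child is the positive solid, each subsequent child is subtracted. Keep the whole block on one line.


difference() { translate([336, 413, 0]) cube([4170, 147, 2480]); translate([1888, 413, 0]) cube([784, 147, 1982]); }
translate([336, 3556, 0]) cube([4170, 147, 2480]);
translate([336, 560, 0]) cube([147, 2996, 2480]);
translate([4359, 560, 0]) cube([147, 2996, 2480]);


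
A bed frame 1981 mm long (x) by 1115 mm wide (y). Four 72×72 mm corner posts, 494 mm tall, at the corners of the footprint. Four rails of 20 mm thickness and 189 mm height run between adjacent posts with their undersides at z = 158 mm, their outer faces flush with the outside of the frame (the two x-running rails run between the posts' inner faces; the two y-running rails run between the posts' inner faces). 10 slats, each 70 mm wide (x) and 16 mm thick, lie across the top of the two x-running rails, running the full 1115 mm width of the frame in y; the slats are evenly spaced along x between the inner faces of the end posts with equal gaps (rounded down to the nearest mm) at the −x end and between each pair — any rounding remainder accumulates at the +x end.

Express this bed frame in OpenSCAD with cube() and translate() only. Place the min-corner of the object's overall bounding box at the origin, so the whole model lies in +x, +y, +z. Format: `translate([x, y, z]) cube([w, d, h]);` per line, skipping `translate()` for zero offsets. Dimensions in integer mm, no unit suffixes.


cube([72, 72, 494]);
translate([0, 1043, 0]) cube([72, 72, 494]);
translate([1909, 0, 0]) cube([72, 72, 494]);
translate([1909, 1043, 0]) cube([72, 72, 494]);
translate([72, 0, 158]) cube([1837, 20, 189]);
translate([72, 1095, 158]) cube([1837, 20, 189]);
translate([0, 72, 158]) cube([20, 971, 189]);
translate([1961, 72, 158]) cube([20, 971, 189]);
translate([175, 0, 347]) cube([70, 1115, 16]);
translate([348, 0, 347]) cube([70, 1115, 16]);
translate([521, 0, 347]) cube([70, 1115, 16]);
translate([694, 0, 347]) cube([70, 1115, 16]);
translate([867, 0, 347]) cube([70, 1115, 16]);
translate([1040, 0, 347]) cube([70, 1115, 16]);
translate([1213, 0, 347]) cube([70, 1115, 16]);
translate([1386, 0, 347]) cube([70, 1115, 16]);
translate([1559, 0, 347]) cube([70, 1115, 16]);
translate([1732, 0, 347]) cube([70, 1115, 16]);


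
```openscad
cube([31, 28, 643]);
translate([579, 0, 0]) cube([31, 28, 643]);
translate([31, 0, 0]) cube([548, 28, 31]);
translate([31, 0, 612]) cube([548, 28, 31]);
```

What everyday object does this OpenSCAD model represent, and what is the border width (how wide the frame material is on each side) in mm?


A picture frame. The border width is 31 mm.

Four thin pieces enclosing a rectangular opening — a picture frame. The two full-height stiles are 643 mm tall; the top rail sits at z = 612 and is 31 mm tall, so the border above the opening is 643 − 612 = 31 mm, matching the stile x-width.


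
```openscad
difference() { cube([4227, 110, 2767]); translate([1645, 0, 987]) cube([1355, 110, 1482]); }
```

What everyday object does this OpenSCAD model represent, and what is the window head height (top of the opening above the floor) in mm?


A wall with a window opening. The window head height is 2469 mm.

A wall with a rectangular opening subtracted — a window. Sill at z = 987, opening 1482 mm tall, so the head is at 987 + 1482 = 2469 mm.


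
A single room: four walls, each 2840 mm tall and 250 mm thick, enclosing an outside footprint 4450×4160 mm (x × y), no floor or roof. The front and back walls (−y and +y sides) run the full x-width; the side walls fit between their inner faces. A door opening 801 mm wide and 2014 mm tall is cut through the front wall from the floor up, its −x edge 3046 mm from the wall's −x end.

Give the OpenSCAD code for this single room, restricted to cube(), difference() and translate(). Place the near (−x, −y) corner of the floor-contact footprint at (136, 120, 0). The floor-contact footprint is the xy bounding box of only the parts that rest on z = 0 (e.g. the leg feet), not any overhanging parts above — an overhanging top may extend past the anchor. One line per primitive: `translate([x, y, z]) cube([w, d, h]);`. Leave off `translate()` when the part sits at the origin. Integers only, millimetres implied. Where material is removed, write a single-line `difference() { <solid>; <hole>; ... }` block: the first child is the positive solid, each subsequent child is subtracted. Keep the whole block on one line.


difference() { translate([136, 120, 0]) cube([4450, 250, 2840]); translate([3182, 120, 0]) cube([801, 250, 2014]); }
translate([136, 4030, 0]) cube([4450, 250, 2840]);
translate([136, 370, 0]) cube([250, 3660, 2840]);
translate([4336, 370, 0]) cube([250, 3660, 2840]);


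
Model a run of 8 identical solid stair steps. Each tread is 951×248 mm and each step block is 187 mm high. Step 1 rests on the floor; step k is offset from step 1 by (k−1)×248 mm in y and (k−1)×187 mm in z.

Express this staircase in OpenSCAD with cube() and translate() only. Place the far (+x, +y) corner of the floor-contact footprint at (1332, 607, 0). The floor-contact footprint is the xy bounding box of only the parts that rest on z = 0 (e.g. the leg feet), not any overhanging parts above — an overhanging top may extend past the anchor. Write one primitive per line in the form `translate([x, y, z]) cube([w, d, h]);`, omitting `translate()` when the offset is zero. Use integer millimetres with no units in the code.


translate([381, 359, 0]) cube([951, 248, 187]);
translate([381, 607, 187]) cube([951, 248, 187]);
translate([381, 855, 374]) cube([951, 248, 187]);
translate([381, 1103, 561]) cube([951, 248, 187]);
translate([381, 1351, 748]) cube([951, 248, 187]);
translate([381, 1599, 935]) cube([951, 248, 187]);
translate([381, 1847, 1122]) cube([951, 248, 187]);
translate([381, 2095, 1309]) cube([951, 248, 187]);


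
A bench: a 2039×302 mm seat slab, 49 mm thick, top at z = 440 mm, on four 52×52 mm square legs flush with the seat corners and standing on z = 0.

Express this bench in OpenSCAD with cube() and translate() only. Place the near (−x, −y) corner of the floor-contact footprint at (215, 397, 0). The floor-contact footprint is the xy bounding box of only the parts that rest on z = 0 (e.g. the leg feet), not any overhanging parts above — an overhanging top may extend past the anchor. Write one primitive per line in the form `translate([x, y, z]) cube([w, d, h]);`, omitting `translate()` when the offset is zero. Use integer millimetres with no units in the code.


// leg_h = 440 − 49 = 391
translate([215, 397, 391]) cube([2039, 302, 49]);
translate([215, 397, 0]) cube([52, 52, 391]);
translate([215, 647, 0]) cube([52, 52, 391]);
translate([2202, 397, 0]) cube([52, 52, 391]);
translate([2202, 647, 0]) cube([52, 52, 391]);


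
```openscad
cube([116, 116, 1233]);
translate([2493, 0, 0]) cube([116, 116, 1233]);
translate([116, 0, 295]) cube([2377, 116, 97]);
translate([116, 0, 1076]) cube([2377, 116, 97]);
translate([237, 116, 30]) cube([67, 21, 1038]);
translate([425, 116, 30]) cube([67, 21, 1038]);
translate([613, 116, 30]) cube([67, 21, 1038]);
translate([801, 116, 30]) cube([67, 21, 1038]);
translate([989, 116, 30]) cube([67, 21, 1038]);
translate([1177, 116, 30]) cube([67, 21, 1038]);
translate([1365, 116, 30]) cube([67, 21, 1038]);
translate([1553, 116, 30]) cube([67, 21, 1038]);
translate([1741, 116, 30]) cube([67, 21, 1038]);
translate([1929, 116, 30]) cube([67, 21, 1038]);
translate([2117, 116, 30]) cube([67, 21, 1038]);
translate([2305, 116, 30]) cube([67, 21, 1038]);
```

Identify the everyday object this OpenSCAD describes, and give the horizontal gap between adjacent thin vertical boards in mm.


A fence section. The picket gap is 121 mm.

Two posts, two rails, 12 pickets — a fence section. Span 2377 mm holds 12 pickets of 67 mm with 13 equal gaps: ⌊(2377 − 12·67) / 13⌋ = 121 mm.


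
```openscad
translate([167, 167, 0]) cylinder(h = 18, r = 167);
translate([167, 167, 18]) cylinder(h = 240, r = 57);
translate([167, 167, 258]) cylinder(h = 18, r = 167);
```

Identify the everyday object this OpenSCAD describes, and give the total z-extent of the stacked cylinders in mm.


A spool. The overall height is 276 mm.

Three coaxial cylinders, large–small–large — a spool. Two 18 mm flanges and a 240 mm core give 18 + 240 + 18 = 276 mm.


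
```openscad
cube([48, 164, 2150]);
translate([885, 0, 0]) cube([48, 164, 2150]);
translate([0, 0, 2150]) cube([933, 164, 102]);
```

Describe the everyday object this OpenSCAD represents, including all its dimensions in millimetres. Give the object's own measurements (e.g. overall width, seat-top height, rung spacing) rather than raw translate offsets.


A door frame. The clear opening is 837 mm wide and 2150 mm high. Two 48 mm wide jambs, 164 mm deep, stand either side of the opening from the floor to the top of the opening. A 102 mm thick head sits across the top of both jambs, spanning the full outside width of the frame.


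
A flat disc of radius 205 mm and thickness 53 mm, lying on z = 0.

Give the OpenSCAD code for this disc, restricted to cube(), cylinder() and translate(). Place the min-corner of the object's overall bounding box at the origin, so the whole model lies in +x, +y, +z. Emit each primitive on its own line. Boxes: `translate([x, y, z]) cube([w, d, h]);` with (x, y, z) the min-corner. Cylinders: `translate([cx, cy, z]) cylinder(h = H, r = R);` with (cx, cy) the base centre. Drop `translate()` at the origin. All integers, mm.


translate([205, 205, 0]) cylinder(h = 53, r = 205);


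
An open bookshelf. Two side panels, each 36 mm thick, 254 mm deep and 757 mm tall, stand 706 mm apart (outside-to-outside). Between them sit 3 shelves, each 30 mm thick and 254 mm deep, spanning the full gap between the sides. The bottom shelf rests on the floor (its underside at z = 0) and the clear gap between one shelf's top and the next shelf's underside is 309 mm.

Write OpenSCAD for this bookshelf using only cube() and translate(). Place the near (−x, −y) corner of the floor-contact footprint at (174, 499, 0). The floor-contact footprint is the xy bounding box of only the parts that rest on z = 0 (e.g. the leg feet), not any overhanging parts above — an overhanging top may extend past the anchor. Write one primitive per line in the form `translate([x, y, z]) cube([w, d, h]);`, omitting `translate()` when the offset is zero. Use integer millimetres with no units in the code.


translate([174, 499, 0]) cube([36, 254, 757]);
translate([844, 499, 0]) cube([36, 254, 757]);
translate([210, 499, 0]) cube([634, 254, 30]);
translate([210, 499, 339]) cube([634, 254, 30]);
translate([210, 499, 678]) cube([634, 254, 30]);


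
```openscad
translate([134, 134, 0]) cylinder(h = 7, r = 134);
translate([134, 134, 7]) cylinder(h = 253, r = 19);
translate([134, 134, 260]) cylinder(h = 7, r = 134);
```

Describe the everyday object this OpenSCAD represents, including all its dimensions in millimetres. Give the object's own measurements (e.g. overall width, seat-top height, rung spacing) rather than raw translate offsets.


A spool: two coaxial disc flanges of radius 134 mm and thickness 7 mm, joined by a core cylinder of radius 19 mm and height 253 mm. The lower flange rests on z = 0 and the three cylinders share a vertical axis.


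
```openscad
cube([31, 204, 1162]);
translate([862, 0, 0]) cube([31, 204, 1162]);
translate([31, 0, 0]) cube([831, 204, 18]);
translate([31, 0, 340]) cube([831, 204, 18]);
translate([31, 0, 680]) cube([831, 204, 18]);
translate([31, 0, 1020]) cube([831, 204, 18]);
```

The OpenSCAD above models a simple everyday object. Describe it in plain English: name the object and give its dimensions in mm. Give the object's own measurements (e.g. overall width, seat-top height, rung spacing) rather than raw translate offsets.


An open bookshelf. Two side panels, each 31 mm thick, 204 mm deep and 1162 mm tall, stand 893 mm apart (outside-to-outside). Between them sit 4 shelves, each 18 mm thick and 204 mm deep, spanning the full gap between the sides. The bottom shelf rests on the floor (its underside at z = 0) and the clear gap between one shelf's top and the next shelf's underside is 322 mm.


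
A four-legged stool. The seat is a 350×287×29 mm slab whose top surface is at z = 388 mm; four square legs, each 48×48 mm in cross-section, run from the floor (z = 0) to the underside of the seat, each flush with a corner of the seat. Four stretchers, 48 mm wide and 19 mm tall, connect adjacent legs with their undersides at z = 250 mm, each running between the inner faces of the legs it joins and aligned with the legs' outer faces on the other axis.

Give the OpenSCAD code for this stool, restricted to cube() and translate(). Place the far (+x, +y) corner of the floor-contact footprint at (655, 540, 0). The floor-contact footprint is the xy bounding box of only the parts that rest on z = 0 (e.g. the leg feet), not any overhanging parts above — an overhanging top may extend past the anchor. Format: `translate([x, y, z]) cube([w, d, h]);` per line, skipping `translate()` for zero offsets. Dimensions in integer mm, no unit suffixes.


translate([305, 253, 359]) cube([350, 287, 29]);
translate([305, 253, 0]) cube([48, 48, 359]);
translate([607, 253, 0]) cube([48, 48, 359]);
translate([305, 492, 0]) cube([48, 48, 359]);
translate([607, 492, 0]) cube([48, 48, 359]);
translate([353, 253, 250]) cube([254, 48, 19]);
translate([353, 492, 250]) cube([254, 48, 19]);
translate([305, 301, 250]) cube([48, 191, 19]);
translate([607, 301, 250]) cube([48, 191, 19]);


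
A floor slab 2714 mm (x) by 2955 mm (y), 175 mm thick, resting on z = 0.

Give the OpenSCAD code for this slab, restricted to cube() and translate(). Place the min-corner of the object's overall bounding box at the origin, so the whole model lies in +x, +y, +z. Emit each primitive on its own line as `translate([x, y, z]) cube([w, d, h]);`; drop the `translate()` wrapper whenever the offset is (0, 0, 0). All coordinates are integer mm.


cube([2714, 2955, 175]);


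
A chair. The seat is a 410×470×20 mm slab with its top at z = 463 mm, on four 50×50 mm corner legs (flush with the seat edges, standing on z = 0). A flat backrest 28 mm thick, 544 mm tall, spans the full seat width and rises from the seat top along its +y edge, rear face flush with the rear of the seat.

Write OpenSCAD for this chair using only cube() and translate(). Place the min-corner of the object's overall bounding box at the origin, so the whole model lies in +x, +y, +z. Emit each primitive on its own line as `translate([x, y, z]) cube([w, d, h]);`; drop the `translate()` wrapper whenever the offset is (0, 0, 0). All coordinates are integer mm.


translate([0, 0, 443]) cube([410, 470, 20]);
cube([50, 50, 443]);
translate([360, 0, 0]) cube([50, 50, 443]);
translate([0, 420, 0]) cube([50, 50, 443]);
translate([360, 420, 0]) cube([50, 50, 443]);
translate([0, 442, 463]) cube([410, 28, 544]);


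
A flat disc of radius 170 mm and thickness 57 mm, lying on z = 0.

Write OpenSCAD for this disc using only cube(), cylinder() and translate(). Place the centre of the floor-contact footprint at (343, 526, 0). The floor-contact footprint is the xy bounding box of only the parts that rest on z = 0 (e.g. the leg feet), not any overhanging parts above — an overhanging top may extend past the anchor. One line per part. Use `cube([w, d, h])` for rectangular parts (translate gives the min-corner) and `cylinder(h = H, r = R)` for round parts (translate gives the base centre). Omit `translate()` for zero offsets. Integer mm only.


translate([343, 526, 0]) cylinder(h = 57, r = 170);


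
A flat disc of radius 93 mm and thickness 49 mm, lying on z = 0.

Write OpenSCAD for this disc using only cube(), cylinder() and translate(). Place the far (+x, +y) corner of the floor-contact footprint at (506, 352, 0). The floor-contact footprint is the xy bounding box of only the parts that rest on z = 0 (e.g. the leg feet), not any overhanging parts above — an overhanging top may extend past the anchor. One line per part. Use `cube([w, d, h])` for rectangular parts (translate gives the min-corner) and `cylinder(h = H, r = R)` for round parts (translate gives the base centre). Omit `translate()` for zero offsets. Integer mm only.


translate([413, 259, 0]) cylinder(h = 49, r = 93);


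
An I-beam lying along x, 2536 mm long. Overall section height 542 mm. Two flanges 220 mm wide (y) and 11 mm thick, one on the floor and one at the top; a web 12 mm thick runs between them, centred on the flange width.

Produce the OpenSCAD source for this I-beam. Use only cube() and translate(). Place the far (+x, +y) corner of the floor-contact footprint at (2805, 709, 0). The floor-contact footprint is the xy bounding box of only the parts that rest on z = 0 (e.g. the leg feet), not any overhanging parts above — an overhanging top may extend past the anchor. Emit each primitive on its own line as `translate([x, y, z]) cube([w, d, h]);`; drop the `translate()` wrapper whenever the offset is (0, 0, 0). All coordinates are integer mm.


translate([269, 489, 0]) cube([2536, 220, 11]);
translate([269, 593, 11]) cube([2536, 12, 520]);
translate([269, 489, 531]) cube([2536, 220, 11]);


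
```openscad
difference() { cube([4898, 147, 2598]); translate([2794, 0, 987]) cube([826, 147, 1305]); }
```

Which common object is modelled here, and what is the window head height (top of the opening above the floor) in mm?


A wall with a window opening. The window head height is 2292 mm.

A wall with a rectangular opening subtracted — a window. Sill at z = 987, opening 1305 mm tall, so the head is at 987 + 1305 = 2292 mm.


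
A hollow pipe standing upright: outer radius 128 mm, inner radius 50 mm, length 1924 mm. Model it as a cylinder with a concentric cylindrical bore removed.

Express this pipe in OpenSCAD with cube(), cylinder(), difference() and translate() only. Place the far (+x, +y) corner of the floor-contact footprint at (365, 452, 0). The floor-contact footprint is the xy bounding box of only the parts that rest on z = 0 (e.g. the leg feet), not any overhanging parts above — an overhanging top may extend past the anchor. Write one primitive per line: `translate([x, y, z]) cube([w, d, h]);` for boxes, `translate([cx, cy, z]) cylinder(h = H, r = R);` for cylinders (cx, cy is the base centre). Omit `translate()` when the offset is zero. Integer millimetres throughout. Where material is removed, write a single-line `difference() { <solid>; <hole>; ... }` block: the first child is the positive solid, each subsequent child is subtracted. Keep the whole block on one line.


difference() { translate([237, 324, 0]) cylinder(h = 1924, r = 128); translate([237, 324, 0]) cylinder(h = 1924, r = 50); }


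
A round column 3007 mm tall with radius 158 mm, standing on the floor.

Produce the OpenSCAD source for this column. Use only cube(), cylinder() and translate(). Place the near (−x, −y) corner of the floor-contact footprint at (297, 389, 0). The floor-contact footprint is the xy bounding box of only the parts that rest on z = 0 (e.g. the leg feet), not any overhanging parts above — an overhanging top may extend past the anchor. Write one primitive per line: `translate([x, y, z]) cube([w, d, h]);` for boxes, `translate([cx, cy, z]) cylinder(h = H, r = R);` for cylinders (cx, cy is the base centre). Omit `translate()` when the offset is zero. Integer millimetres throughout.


translate([455, 547, 0]) cylinder(h = 3007, r = 158);


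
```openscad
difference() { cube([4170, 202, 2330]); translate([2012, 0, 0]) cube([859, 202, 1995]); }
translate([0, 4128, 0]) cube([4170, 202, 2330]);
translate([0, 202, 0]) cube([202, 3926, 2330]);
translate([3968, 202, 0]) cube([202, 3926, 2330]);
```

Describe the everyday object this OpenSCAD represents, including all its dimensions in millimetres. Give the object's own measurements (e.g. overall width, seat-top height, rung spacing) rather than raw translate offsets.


A single room: four walls, each 2330 mm tall and 202 mm thick, enclosing an outside footprint 4170×4330 mm (x × y), no floor or roof. The front and back walls (−y and +y sides) run the full x-width; the side walls fit between their inner faces. A door opening 859 mm wide and 1995 mm tall is cut through the front wall from the floor up, its −x edge 2012 mm from the wall's −x end.


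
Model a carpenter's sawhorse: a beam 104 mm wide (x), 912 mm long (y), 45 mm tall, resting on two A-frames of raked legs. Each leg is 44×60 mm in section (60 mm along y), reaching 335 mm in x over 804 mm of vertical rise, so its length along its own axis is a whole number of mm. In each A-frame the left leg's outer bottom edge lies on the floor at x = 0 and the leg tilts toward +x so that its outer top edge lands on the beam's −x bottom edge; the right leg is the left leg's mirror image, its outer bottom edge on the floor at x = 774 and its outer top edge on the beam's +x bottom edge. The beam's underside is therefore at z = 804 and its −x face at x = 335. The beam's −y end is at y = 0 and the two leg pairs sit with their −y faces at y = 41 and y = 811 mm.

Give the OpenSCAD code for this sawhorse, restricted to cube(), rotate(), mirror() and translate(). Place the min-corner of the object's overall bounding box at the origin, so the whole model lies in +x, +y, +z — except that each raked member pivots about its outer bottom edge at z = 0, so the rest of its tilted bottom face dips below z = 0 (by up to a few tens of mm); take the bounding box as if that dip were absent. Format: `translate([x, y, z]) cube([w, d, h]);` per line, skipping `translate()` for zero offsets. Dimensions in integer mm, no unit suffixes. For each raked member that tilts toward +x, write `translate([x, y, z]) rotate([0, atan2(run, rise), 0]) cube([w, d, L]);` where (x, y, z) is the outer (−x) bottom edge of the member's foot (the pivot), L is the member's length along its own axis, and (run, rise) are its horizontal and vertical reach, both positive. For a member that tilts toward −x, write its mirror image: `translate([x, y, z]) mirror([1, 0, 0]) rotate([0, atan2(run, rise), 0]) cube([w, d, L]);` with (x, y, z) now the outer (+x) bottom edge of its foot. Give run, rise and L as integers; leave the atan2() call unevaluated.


// leg length = √(335² + 804²) = 871
// right-leg outer foot x = 2·335 + 104 = 774
// beam min-corner = (335, 0, 804)
translate([335, 0, 804]) cube([104, 912, 45]);
translate([0, 41, 0]) rotate([0, atan2(335, 804), 0]) cube([44, 60, 871]);
translate([774, 41, 0]) mirror([1, 0, 0]) rotate([0, atan2(335, 804), 0]) cube([44, 60, 871]);
translate([0, 811, 0]) rotate([0, atan2(335, 804), 0]) cube([44, 60, 871]);
translate([774, 811, 0]) mirror([1, 0, 0]) rotate([0, atan2(335, 804), 0]) cube([44, 60, 871]);


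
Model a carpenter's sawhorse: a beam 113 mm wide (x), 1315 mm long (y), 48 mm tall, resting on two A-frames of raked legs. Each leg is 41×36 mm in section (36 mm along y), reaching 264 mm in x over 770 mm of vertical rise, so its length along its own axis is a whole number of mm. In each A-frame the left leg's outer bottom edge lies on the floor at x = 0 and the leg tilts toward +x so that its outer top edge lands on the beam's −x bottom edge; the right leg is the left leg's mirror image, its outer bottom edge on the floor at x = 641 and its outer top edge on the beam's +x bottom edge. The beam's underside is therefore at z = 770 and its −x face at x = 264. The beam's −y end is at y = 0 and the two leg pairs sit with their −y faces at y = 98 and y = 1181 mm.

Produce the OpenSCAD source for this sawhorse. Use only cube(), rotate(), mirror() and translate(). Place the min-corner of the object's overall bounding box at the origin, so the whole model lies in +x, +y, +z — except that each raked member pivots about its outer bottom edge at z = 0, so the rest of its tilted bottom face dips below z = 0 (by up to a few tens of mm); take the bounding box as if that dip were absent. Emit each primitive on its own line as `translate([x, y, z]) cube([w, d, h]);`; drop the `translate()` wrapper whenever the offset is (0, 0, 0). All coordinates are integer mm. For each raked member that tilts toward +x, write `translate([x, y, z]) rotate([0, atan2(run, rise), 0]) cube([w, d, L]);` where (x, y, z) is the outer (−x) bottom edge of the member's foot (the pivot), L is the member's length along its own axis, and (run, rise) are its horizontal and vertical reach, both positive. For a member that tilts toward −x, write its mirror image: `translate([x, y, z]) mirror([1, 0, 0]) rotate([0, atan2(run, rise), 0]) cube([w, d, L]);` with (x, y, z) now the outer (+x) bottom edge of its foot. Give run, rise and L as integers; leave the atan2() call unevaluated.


// leg length = √(264² + 770²) = 814
// right-leg outer foot x = 2·264 + 113 = 641
// beam min-corner = (264, 0, 770)
translate([264, 0, 770]) cube([113, 1315, 48]);
translate([0, 98, 0]) rotate([0, atan2(264, 770), 0]) cube([41, 36, 814]);
translate([641, 98, 0]) mirror([1, 0, 0]) rotate([0, atan2(264, 770), 0]) cube([41, 36, 814]);
translate([0, 1181, 0]) rotate([0, atan2(264, 770), 0]) cube([41, 36, 814]);
translate([641, 1181, 0]) mirror([1, 0, 0]) rotate([0, atan2(264, 770), 0]) cube([41, 36, 814]);


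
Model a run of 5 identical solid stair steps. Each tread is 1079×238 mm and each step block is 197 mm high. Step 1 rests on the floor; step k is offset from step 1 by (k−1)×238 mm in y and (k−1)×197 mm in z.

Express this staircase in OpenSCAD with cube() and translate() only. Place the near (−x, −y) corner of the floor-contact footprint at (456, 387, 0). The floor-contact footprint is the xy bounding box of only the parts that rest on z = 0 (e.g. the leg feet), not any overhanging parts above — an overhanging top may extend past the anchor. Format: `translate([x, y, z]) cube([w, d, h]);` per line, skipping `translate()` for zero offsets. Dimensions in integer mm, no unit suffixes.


translate([456, 387, 0]) cube([1079, 238, 197]);
translate([456, 625, 197]) cube([1079, 238, 197]);
translate([456, 863, 394]) cube([1079, 238, 197]);
translate([456, 1101, 591]) cube([1079, 238, 197]);
translate([456, 1339, 788]) cube([1079, 238, 197]);


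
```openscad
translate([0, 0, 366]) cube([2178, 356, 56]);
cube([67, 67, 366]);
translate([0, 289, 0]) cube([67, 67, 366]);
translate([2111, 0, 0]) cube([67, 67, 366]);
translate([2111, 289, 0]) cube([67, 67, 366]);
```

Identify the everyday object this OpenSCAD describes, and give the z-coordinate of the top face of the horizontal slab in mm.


A bench. The seat-top height is 422 mm.

A long slab on four corner posts — a bench. The slab sits at z = 366 with thickness 56, so the top is 366 + 56 = 422 mm.


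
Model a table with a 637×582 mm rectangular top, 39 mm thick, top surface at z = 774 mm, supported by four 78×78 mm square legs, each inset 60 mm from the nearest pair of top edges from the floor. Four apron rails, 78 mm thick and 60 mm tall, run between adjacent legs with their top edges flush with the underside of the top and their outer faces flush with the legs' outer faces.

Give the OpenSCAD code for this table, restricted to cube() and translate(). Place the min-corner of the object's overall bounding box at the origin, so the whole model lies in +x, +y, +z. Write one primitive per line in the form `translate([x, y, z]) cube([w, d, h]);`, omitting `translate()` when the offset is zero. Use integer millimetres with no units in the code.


// leg_h = 774 - 39 = 735
// apron z = 735 - 60 = 675
translate([0, 0, 735]) cube([637, 582, 39]);
translate([60, 60, 0]) cube([78, 78, 735]);
translate([499, 60, 0]) cube([78, 78, 735]);
translate([60, 444, 0]) cube([78, 78, 735]);
translate([499, 444, 0]) cube([78, 78, 735]);
translate([138, 60, 675]) cube([361, 78, 60]);
translate([138, 444, 675]) cube([361, 78, 60]);
translate([60, 138, 675]) cube([78, 306, 60]);
translate([499, 138, 675]) cube([78, 306, 60]);


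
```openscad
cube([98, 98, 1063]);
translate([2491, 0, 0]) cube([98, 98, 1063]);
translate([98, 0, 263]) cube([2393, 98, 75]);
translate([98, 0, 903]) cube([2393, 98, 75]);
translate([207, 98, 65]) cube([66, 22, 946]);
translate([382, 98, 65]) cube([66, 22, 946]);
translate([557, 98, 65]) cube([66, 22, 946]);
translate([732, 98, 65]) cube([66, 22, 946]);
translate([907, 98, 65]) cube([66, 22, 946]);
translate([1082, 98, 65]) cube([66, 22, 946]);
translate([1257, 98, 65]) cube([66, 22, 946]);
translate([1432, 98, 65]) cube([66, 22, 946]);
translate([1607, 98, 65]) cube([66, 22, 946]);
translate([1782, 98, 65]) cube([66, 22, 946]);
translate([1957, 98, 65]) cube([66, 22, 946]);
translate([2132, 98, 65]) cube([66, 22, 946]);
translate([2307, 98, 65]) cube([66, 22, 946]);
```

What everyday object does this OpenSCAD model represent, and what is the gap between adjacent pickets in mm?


A fence section. The picket gap is 109 mm.

Two posts, two rails, 13 pickets — a fence section. Span 2393 mm holds 13 pickets of 66 mm with 14 equal gaps: ⌊(2393 − 13·66) / 14⌋ = 109 mm.


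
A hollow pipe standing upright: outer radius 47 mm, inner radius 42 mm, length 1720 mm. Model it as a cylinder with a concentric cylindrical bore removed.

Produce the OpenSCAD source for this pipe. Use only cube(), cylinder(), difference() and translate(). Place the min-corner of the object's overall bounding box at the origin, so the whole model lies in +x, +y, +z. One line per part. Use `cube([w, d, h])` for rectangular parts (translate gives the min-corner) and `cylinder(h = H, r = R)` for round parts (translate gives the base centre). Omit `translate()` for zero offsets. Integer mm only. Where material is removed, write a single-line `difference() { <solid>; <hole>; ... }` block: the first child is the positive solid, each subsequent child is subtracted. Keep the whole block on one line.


difference() { translate([47, 47, 0]) cylinder(h = 1720, r = 47); translate([47, 47, 0]) cylinder(h = 1720, r = 42); }


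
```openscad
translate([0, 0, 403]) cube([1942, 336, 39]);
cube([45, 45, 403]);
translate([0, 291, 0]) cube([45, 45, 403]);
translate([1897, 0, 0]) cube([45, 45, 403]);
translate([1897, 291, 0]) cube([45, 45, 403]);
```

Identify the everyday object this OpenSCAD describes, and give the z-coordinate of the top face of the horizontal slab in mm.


A bench. The seat-top height is 442 mm.

A long slab on four corner posts — a bench. The slab sits at z = 403 with thickness 39, so the top is 403 + 39 = 442 mm.


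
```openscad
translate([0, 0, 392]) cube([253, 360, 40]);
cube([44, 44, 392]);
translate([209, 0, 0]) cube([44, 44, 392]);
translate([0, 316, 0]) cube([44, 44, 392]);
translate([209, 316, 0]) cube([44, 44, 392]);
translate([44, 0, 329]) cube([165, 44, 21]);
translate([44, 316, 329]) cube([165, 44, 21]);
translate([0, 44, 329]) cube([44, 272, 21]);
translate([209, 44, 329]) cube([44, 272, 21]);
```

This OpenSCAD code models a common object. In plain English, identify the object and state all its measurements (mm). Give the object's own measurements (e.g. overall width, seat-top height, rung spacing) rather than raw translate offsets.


A four-legged stool. The seat is a 253×360×40 mm slab whose top surface is at z = 432 mm; four square legs, each 44×44 mm in cross-section, run from the floor (z = 0) to the underside of the seat, each flush with a corner of the seat. Four stretchers, 44 mm wide and 21 mm tall, connect adjacent legs with their undersides at z = 329 mm, each running between the inner faces of the legs it joins and aligned with the legs' outer faces on the other axis.


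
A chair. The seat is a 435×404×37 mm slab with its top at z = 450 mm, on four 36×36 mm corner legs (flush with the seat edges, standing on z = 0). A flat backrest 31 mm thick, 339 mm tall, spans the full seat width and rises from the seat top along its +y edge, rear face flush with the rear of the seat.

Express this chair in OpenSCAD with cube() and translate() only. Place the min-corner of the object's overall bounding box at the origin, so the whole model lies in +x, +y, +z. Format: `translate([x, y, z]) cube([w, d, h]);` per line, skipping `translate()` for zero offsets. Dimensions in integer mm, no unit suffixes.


translate([0, 0, 413]) cube([435, 404, 37]);
cube([36, 36, 413]);
translate([399, 0, 0]) cube([36, 36, 413]);
translate([0, 368, 0]) cube([36, 36, 413]);
translate([399, 368, 0]) cube([36, 36, 413]);
translate([0, 373, 450]) cube([435, 31, 339]);


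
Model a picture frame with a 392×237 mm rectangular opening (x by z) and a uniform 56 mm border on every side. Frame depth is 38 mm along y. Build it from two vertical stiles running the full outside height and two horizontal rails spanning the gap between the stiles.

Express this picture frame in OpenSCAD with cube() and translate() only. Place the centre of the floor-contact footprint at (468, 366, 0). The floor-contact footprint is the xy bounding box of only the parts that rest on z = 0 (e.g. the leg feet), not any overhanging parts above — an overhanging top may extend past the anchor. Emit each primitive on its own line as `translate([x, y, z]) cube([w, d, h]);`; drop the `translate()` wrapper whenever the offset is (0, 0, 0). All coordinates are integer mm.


translate([216, 347, 0]) cube([56, 38, 349]);
translate([664, 347, 0]) cube([56, 38, 349]);
translate([272, 347, 0]) cube([392, 38, 56]);
translate([272, 347, 293]) cube([392, 38, 56]);


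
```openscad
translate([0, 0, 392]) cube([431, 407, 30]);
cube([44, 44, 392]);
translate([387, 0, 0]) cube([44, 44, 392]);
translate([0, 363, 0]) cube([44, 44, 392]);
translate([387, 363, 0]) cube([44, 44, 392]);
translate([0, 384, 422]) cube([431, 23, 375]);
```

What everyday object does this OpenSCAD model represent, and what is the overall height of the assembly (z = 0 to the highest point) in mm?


A chair. The overall height is 797 mm.

A slab on four corner posts with a tall panel at the back — a chair. The seat slab sits at z = 392 with thickness 30, and the 375 mm backrest starts at the seat top, so the overall height is 392 + 30 + 375 = 797 mm.


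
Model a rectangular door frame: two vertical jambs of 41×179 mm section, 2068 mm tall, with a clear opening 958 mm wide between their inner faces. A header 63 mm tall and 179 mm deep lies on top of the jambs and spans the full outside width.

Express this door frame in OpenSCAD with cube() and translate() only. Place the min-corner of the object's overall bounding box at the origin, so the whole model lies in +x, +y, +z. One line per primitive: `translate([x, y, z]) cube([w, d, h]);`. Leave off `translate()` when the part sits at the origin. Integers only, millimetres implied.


cube([41, 179, 2068]);
translate([999, 0, 0]) cube([41, 179, 2068]);
translate([0, 0, 2068]) cube([1040, 179, 63]);
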